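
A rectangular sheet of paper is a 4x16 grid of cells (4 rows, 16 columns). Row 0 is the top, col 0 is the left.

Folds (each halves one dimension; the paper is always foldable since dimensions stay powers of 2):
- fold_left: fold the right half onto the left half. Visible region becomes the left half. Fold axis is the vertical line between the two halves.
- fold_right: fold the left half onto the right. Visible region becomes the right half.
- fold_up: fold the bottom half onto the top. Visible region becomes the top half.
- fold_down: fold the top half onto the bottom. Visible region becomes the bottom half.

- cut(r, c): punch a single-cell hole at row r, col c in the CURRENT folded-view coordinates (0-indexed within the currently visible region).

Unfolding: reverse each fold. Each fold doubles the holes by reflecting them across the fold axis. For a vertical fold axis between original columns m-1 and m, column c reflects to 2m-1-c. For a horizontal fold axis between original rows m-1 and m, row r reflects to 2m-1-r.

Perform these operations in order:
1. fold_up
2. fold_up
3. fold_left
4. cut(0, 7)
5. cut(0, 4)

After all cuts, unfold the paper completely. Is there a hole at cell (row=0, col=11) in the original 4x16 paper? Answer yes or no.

Op 1 fold_up: fold axis h@2; visible region now rows[0,2) x cols[0,16) = 2x16
Op 2 fold_up: fold axis h@1; visible region now rows[0,1) x cols[0,16) = 1x16
Op 3 fold_left: fold axis v@8; visible region now rows[0,1) x cols[0,8) = 1x8
Op 4 cut(0, 7): punch at orig (0,7); cuts so far [(0, 7)]; region rows[0,1) x cols[0,8) = 1x8
Op 5 cut(0, 4): punch at orig (0,4); cuts so far [(0, 4), (0, 7)]; region rows[0,1) x cols[0,8) = 1x8
Unfold 1 (reflect across v@8): 4 holes -> [(0, 4), (0, 7), (0, 8), (0, 11)]
Unfold 2 (reflect across h@1): 8 holes -> [(0, 4), (0, 7), (0, 8), (0, 11), (1, 4), (1, 7), (1, 8), (1, 11)]
Unfold 3 (reflect across h@2): 16 holes -> [(0, 4), (0, 7), (0, 8), (0, 11), (1, 4), (1, 7), (1, 8), (1, 11), (2, 4), (2, 7), (2, 8), (2, 11), (3, 4), (3, 7), (3, 8), (3, 11)]
Holes: [(0, 4), (0, 7), (0, 8), (0, 11), (1, 4), (1, 7), (1, 8), (1, 11), (2, 4), (2, 7), (2, 8), (2, 11), (3, 4), (3, 7), (3, 8), (3, 11)]

Answer: yes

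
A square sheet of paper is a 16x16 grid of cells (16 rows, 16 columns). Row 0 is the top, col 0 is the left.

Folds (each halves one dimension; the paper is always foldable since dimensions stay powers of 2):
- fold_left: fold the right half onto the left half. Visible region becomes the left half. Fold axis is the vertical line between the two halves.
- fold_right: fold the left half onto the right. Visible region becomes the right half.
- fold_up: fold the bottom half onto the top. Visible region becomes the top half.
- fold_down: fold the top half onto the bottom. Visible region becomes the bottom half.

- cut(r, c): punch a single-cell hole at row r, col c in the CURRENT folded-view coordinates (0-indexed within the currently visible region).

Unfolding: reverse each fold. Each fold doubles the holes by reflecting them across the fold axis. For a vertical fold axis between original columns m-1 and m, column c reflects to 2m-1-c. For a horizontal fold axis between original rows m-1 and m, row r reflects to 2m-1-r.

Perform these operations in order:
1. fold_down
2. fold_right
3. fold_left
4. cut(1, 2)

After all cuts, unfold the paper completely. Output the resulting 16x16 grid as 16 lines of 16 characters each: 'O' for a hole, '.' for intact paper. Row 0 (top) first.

Answer: ................
................
................
................
................
................
..O..O....O..O..
................
................
..O..O....O..O..
................
................
................
................
................
................

Derivation:
Op 1 fold_down: fold axis h@8; visible region now rows[8,16) x cols[0,16) = 8x16
Op 2 fold_right: fold axis v@8; visible region now rows[8,16) x cols[8,16) = 8x8
Op 3 fold_left: fold axis v@12; visible region now rows[8,16) x cols[8,12) = 8x4
Op 4 cut(1, 2): punch at orig (9,10); cuts so far [(9, 10)]; region rows[8,16) x cols[8,12) = 8x4
Unfold 1 (reflect across v@12): 2 holes -> [(9, 10), (9, 13)]
Unfold 2 (reflect across v@8): 4 holes -> [(9, 2), (9, 5), (9, 10), (9, 13)]
Unfold 3 (reflect across h@8): 8 holes -> [(6, 2), (6, 5), (6, 10), (6, 13), (9, 2), (9, 5), (9, 10), (9, 13)]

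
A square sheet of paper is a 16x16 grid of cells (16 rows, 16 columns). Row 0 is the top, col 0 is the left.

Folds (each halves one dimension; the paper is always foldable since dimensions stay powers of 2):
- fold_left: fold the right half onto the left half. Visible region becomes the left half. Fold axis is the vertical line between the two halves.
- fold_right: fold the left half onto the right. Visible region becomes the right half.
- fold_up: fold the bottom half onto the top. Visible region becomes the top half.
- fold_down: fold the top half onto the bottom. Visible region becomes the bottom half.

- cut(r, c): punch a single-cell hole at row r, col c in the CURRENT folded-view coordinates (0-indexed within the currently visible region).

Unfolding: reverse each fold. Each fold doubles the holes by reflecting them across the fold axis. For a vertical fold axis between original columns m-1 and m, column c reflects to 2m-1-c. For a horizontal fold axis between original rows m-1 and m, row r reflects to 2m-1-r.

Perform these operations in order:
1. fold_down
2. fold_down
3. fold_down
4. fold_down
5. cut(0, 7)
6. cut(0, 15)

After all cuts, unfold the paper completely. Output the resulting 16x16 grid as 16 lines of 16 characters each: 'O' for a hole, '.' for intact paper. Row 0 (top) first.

Op 1 fold_down: fold axis h@8; visible region now rows[8,16) x cols[0,16) = 8x16
Op 2 fold_down: fold axis h@12; visible region now rows[12,16) x cols[0,16) = 4x16
Op 3 fold_down: fold axis h@14; visible region now rows[14,16) x cols[0,16) = 2x16
Op 4 fold_down: fold axis h@15; visible region now rows[15,16) x cols[0,16) = 1x16
Op 5 cut(0, 7): punch at orig (15,7); cuts so far [(15, 7)]; region rows[15,16) x cols[0,16) = 1x16
Op 6 cut(0, 15): punch at orig (15,15); cuts so far [(15, 7), (15, 15)]; region rows[15,16) x cols[0,16) = 1x16
Unfold 1 (reflect across h@15): 4 holes -> [(14, 7), (14, 15), (15, 7), (15, 15)]
Unfold 2 (reflect across h@14): 8 holes -> [(12, 7), (12, 15), (13, 7), (13, 15), (14, 7), (14, 15), (15, 7), (15, 15)]
Unfold 3 (reflect across h@12): 16 holes -> [(8, 7), (8, 15), (9, 7), (9, 15), (10, 7), (10, 15), (11, 7), (11, 15), (12, 7), (12, 15), (13, 7), (13, 15), (14, 7), (14, 15), (15, 7), (15, 15)]
Unfold 4 (reflect across h@8): 32 holes -> [(0, 7), (0, 15), (1, 7), (1, 15), (2, 7), (2, 15), (3, 7), (3, 15), (4, 7), (4, 15), (5, 7), (5, 15), (6, 7), (6, 15), (7, 7), (7, 15), (8, 7), (8, 15), (9, 7), (9, 15), (10, 7), (10, 15), (11, 7), (11, 15), (12, 7), (12, 15), (13, 7), (13, 15), (14, 7), (14, 15), (15, 7), (15, 15)]

Answer: .......O.......O
.......O.......O
.......O.......O
.......O.......O
.......O.......O
.......O.......O
.......O.......O
.......O.......O
.......O.......O
.......O.......O
.......O.......O
.......O.......O
.......O.......O
.......O.......O
.......O.......O
.......O.......O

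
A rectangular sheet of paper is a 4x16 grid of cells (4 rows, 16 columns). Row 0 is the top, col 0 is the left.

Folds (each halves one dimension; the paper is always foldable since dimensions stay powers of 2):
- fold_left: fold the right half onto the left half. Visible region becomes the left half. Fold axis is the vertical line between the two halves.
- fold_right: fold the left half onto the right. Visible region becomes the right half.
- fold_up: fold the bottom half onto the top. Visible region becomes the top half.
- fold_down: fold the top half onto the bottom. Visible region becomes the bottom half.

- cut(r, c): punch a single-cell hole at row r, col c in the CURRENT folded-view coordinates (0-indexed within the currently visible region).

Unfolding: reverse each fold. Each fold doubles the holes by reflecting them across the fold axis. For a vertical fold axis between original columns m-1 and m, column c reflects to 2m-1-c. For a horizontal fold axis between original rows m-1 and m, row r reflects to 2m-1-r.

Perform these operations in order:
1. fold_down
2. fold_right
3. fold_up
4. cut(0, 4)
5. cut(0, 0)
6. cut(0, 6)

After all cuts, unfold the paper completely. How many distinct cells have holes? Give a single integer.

Op 1 fold_down: fold axis h@2; visible region now rows[2,4) x cols[0,16) = 2x16
Op 2 fold_right: fold axis v@8; visible region now rows[2,4) x cols[8,16) = 2x8
Op 3 fold_up: fold axis h@3; visible region now rows[2,3) x cols[8,16) = 1x8
Op 4 cut(0, 4): punch at orig (2,12); cuts so far [(2, 12)]; region rows[2,3) x cols[8,16) = 1x8
Op 5 cut(0, 0): punch at orig (2,8); cuts so far [(2, 8), (2, 12)]; region rows[2,3) x cols[8,16) = 1x8
Op 6 cut(0, 6): punch at orig (2,14); cuts so far [(2, 8), (2, 12), (2, 14)]; region rows[2,3) x cols[8,16) = 1x8
Unfold 1 (reflect across h@3): 6 holes -> [(2, 8), (2, 12), (2, 14), (3, 8), (3, 12), (3, 14)]
Unfold 2 (reflect across v@8): 12 holes -> [(2, 1), (2, 3), (2, 7), (2, 8), (2, 12), (2, 14), (3, 1), (3, 3), (3, 7), (3, 8), (3, 12), (3, 14)]
Unfold 3 (reflect across h@2): 24 holes -> [(0, 1), (0, 3), (0, 7), (0, 8), (0, 12), (0, 14), (1, 1), (1, 3), (1, 7), (1, 8), (1, 12), (1, 14), (2, 1), (2, 3), (2, 7), (2, 8), (2, 12), (2, 14), (3, 1), (3, 3), (3, 7), (3, 8), (3, 12), (3, 14)]

Answer: 24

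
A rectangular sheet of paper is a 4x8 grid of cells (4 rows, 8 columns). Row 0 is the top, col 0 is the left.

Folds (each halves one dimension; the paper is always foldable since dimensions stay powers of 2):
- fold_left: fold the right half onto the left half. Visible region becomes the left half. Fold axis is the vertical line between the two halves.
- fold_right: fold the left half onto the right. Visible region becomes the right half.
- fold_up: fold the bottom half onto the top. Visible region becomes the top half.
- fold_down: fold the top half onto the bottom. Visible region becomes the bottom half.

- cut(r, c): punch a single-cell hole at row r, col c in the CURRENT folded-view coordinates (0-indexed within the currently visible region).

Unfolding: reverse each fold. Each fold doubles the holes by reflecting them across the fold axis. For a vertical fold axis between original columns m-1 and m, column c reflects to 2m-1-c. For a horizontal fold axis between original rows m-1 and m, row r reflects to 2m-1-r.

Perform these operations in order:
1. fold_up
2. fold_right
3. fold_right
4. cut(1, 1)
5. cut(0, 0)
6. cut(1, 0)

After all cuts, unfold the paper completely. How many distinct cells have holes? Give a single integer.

Op 1 fold_up: fold axis h@2; visible region now rows[0,2) x cols[0,8) = 2x8
Op 2 fold_right: fold axis v@4; visible region now rows[0,2) x cols[4,8) = 2x4
Op 3 fold_right: fold axis v@6; visible region now rows[0,2) x cols[6,8) = 2x2
Op 4 cut(1, 1): punch at orig (1,7); cuts so far [(1, 7)]; region rows[0,2) x cols[6,8) = 2x2
Op 5 cut(0, 0): punch at orig (0,6); cuts so far [(0, 6), (1, 7)]; region rows[0,2) x cols[6,8) = 2x2
Op 6 cut(1, 0): punch at orig (1,6); cuts so far [(0, 6), (1, 6), (1, 7)]; region rows[0,2) x cols[6,8) = 2x2
Unfold 1 (reflect across v@6): 6 holes -> [(0, 5), (0, 6), (1, 4), (1, 5), (1, 6), (1, 7)]
Unfold 2 (reflect across v@4): 12 holes -> [(0, 1), (0, 2), (0, 5), (0, 6), (1, 0), (1, 1), (1, 2), (1, 3), (1, 4), (1, 5), (1, 6), (1, 7)]
Unfold 3 (reflect across h@2): 24 holes -> [(0, 1), (0, 2), (0, 5), (0, 6), (1, 0), (1, 1), (1, 2), (1, 3), (1, 4), (1, 5), (1, 6), (1, 7), (2, 0), (2, 1), (2, 2), (2, 3), (2, 4), (2, 5), (2, 6), (2, 7), (3, 1), (3, 2), (3, 5), (3, 6)]

Answer: 24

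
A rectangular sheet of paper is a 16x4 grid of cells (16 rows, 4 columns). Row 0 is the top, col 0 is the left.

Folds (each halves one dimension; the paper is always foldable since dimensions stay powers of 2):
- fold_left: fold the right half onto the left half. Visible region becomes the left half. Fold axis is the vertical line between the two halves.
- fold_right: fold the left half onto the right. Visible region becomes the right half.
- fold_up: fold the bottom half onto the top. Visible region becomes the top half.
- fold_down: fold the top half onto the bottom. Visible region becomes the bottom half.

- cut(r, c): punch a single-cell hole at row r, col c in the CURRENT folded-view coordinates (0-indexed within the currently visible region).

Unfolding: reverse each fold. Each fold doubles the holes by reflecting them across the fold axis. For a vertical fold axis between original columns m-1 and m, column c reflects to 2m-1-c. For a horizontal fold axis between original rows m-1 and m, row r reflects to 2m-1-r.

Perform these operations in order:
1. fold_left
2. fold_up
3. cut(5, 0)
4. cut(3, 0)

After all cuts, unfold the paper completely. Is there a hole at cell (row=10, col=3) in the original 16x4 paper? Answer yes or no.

Op 1 fold_left: fold axis v@2; visible region now rows[0,16) x cols[0,2) = 16x2
Op 2 fold_up: fold axis h@8; visible region now rows[0,8) x cols[0,2) = 8x2
Op 3 cut(5, 0): punch at orig (5,0); cuts so far [(5, 0)]; region rows[0,8) x cols[0,2) = 8x2
Op 4 cut(3, 0): punch at orig (3,0); cuts so far [(3, 0), (5, 0)]; region rows[0,8) x cols[0,2) = 8x2
Unfold 1 (reflect across h@8): 4 holes -> [(3, 0), (5, 0), (10, 0), (12, 0)]
Unfold 2 (reflect across v@2): 8 holes -> [(3, 0), (3, 3), (5, 0), (5, 3), (10, 0), (10, 3), (12, 0), (12, 3)]
Holes: [(3, 0), (3, 3), (5, 0), (5, 3), (10, 0), (10, 3), (12, 0), (12, 3)]

Answer: yes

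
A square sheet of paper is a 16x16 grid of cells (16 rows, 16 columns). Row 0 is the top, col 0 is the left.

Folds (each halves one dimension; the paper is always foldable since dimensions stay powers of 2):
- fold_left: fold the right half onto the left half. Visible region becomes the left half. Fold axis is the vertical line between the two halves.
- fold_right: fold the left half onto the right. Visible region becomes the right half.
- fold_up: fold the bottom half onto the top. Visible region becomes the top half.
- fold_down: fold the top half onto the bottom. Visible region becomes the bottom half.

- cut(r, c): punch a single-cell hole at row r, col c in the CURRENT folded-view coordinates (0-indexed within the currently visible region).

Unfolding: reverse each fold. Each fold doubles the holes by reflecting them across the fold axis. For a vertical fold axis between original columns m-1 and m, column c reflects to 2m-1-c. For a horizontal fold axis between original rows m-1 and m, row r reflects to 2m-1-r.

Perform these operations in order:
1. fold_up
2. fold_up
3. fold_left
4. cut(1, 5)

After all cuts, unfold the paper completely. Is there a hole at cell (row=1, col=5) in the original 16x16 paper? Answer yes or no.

Answer: yes

Derivation:
Op 1 fold_up: fold axis h@8; visible region now rows[0,8) x cols[0,16) = 8x16
Op 2 fold_up: fold axis h@4; visible region now rows[0,4) x cols[0,16) = 4x16
Op 3 fold_left: fold axis v@8; visible region now rows[0,4) x cols[0,8) = 4x8
Op 4 cut(1, 5): punch at orig (1,5); cuts so far [(1, 5)]; region rows[0,4) x cols[0,8) = 4x8
Unfold 1 (reflect across v@8): 2 holes -> [(1, 5), (1, 10)]
Unfold 2 (reflect across h@4): 4 holes -> [(1, 5), (1, 10), (6, 5), (6, 10)]
Unfold 3 (reflect across h@8): 8 holes -> [(1, 5), (1, 10), (6, 5), (6, 10), (9, 5), (9, 10), (14, 5), (14, 10)]
Holes: [(1, 5), (1, 10), (6, 5), (6, 10), (9, 5), (9, 10), (14, 5), (14, 10)]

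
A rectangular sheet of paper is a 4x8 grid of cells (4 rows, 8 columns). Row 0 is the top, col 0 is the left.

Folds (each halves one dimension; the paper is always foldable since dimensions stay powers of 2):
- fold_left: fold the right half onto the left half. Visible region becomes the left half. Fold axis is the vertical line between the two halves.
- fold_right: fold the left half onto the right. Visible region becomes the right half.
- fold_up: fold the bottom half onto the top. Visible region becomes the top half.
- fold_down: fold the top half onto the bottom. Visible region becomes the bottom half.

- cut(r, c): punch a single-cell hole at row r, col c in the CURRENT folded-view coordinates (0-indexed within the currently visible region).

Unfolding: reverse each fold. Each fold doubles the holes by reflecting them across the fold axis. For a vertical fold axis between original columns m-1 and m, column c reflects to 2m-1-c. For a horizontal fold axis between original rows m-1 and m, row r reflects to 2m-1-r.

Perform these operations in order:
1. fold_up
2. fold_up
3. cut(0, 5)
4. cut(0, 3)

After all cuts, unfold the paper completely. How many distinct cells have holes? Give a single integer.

Op 1 fold_up: fold axis h@2; visible region now rows[0,2) x cols[0,8) = 2x8
Op 2 fold_up: fold axis h@1; visible region now rows[0,1) x cols[0,8) = 1x8
Op 3 cut(0, 5): punch at orig (0,5); cuts so far [(0, 5)]; region rows[0,1) x cols[0,8) = 1x8
Op 4 cut(0, 3): punch at orig (0,3); cuts so far [(0, 3), (0, 5)]; region rows[0,1) x cols[0,8) = 1x8
Unfold 1 (reflect across h@1): 4 holes -> [(0, 3), (0, 5), (1, 3), (1, 5)]
Unfold 2 (reflect across h@2): 8 holes -> [(0, 3), (0, 5), (1, 3), (1, 5), (2, 3), (2, 5), (3, 3), (3, 5)]

Answer: 8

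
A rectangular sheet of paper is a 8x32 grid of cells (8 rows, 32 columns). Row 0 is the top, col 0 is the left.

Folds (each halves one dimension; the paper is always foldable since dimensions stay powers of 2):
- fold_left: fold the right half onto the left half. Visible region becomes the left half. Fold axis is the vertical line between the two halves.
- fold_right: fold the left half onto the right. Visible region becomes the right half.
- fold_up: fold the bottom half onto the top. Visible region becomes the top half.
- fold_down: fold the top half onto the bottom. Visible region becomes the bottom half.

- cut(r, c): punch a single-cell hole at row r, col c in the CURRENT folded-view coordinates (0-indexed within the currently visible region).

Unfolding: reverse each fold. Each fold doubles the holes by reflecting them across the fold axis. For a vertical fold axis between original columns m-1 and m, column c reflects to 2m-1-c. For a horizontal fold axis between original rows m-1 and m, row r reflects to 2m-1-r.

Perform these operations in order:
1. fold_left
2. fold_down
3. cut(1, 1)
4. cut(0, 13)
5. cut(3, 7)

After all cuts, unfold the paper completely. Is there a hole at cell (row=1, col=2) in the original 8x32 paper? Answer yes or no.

Op 1 fold_left: fold axis v@16; visible region now rows[0,8) x cols[0,16) = 8x16
Op 2 fold_down: fold axis h@4; visible region now rows[4,8) x cols[0,16) = 4x16
Op 3 cut(1, 1): punch at orig (5,1); cuts so far [(5, 1)]; region rows[4,8) x cols[0,16) = 4x16
Op 4 cut(0, 13): punch at orig (4,13); cuts so far [(4, 13), (5, 1)]; region rows[4,8) x cols[0,16) = 4x16
Op 5 cut(3, 7): punch at orig (7,7); cuts so far [(4, 13), (5, 1), (7, 7)]; region rows[4,8) x cols[0,16) = 4x16
Unfold 1 (reflect across h@4): 6 holes -> [(0, 7), (2, 1), (3, 13), (4, 13), (5, 1), (7, 7)]
Unfold 2 (reflect across v@16): 12 holes -> [(0, 7), (0, 24), (2, 1), (2, 30), (3, 13), (3, 18), (4, 13), (4, 18), (5, 1), (5, 30), (7, 7), (7, 24)]
Holes: [(0, 7), (0, 24), (2, 1), (2, 30), (3, 13), (3, 18), (4, 13), (4, 18), (5, 1), (5, 30), (7, 7), (7, 24)]

Answer: no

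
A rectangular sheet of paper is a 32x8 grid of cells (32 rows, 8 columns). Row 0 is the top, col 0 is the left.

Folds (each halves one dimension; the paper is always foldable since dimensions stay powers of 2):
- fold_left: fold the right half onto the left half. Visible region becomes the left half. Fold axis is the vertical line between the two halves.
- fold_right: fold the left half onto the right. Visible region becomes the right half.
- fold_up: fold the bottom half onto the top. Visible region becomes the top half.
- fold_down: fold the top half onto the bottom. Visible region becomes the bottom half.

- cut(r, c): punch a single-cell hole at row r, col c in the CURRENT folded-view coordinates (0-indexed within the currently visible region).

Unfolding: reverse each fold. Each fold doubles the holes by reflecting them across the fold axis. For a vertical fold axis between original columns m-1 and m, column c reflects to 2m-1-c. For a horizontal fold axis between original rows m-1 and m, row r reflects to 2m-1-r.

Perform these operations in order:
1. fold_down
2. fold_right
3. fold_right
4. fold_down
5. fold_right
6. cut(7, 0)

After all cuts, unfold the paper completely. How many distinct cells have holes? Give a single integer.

Op 1 fold_down: fold axis h@16; visible region now rows[16,32) x cols[0,8) = 16x8
Op 2 fold_right: fold axis v@4; visible region now rows[16,32) x cols[4,8) = 16x4
Op 3 fold_right: fold axis v@6; visible region now rows[16,32) x cols[6,8) = 16x2
Op 4 fold_down: fold axis h@24; visible region now rows[24,32) x cols[6,8) = 8x2
Op 5 fold_right: fold axis v@7; visible region now rows[24,32) x cols[7,8) = 8x1
Op 6 cut(7, 0): punch at orig (31,7); cuts so far [(31, 7)]; region rows[24,32) x cols[7,8) = 8x1
Unfold 1 (reflect across v@7): 2 holes -> [(31, 6), (31, 7)]
Unfold 2 (reflect across h@24): 4 holes -> [(16, 6), (16, 7), (31, 6), (31, 7)]
Unfold 3 (reflect across v@6): 8 holes -> [(16, 4), (16, 5), (16, 6), (16, 7), (31, 4), (31, 5), (31, 6), (31, 7)]
Unfold 4 (reflect across v@4): 16 holes -> [(16, 0), (16, 1), (16, 2), (16, 3), (16, 4), (16, 5), (16, 6), (16, 7), (31, 0), (31, 1), (31, 2), (31, 3), (31, 4), (31, 5), (31, 6), (31, 7)]
Unfold 5 (reflect across h@16): 32 holes -> [(0, 0), (0, 1), (0, 2), (0, 3), (0, 4), (0, 5), (0, 6), (0, 7), (15, 0), (15, 1), (15, 2), (15, 3), (15, 4), (15, 5), (15, 6), (15, 7), (16, 0), (16, 1), (16, 2), (16, 3), (16, 4), (16, 5), (16, 6), (16, 7), (31, 0), (31, 1), (31, 2), (31, 3), (31, 4), (31, 5), (31, 6), (31, 7)]

Answer: 32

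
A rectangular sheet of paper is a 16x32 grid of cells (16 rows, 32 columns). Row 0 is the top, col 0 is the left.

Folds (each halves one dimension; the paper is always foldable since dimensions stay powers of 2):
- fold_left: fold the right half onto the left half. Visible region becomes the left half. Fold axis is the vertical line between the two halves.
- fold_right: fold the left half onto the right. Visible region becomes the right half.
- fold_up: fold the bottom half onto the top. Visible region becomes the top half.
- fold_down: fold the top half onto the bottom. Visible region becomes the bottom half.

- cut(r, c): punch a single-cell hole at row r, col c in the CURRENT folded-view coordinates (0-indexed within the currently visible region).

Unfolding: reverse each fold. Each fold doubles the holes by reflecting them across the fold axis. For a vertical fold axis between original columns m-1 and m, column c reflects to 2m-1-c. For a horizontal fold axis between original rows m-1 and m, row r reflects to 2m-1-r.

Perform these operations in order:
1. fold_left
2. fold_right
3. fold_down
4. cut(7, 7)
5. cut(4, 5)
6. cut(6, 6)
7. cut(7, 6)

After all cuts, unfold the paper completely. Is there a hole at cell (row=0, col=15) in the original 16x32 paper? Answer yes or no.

Op 1 fold_left: fold axis v@16; visible region now rows[0,16) x cols[0,16) = 16x16
Op 2 fold_right: fold axis v@8; visible region now rows[0,16) x cols[8,16) = 16x8
Op 3 fold_down: fold axis h@8; visible region now rows[8,16) x cols[8,16) = 8x8
Op 4 cut(7, 7): punch at orig (15,15); cuts so far [(15, 15)]; region rows[8,16) x cols[8,16) = 8x8
Op 5 cut(4, 5): punch at orig (12,13); cuts so far [(12, 13), (15, 15)]; region rows[8,16) x cols[8,16) = 8x8
Op 6 cut(6, 6): punch at orig (14,14); cuts so far [(12, 13), (14, 14), (15, 15)]; region rows[8,16) x cols[8,16) = 8x8
Op 7 cut(7, 6): punch at orig (15,14); cuts so far [(12, 13), (14, 14), (15, 14), (15, 15)]; region rows[8,16) x cols[8,16) = 8x8
Unfold 1 (reflect across h@8): 8 holes -> [(0, 14), (0, 15), (1, 14), (3, 13), (12, 13), (14, 14), (15, 14), (15, 15)]
Unfold 2 (reflect across v@8): 16 holes -> [(0, 0), (0, 1), (0, 14), (0, 15), (1, 1), (1, 14), (3, 2), (3, 13), (12, 2), (12, 13), (14, 1), (14, 14), (15, 0), (15, 1), (15, 14), (15, 15)]
Unfold 3 (reflect across v@16): 32 holes -> [(0, 0), (0, 1), (0, 14), (0, 15), (0, 16), (0, 17), (0, 30), (0, 31), (1, 1), (1, 14), (1, 17), (1, 30), (3, 2), (3, 13), (3, 18), (3, 29), (12, 2), (12, 13), (12, 18), (12, 29), (14, 1), (14, 14), (14, 17), (14, 30), (15, 0), (15, 1), (15, 14), (15, 15), (15, 16), (15, 17), (15, 30), (15, 31)]
Holes: [(0, 0), (0, 1), (0, 14), (0, 15), (0, 16), (0, 17), (0, 30), (0, 31), (1, 1), (1, 14), (1, 17), (1, 30), (3, 2), (3, 13), (3, 18), (3, 29), (12, 2), (12, 13), (12, 18), (12, 29), (14, 1), (14, 14), (14, 17), (14, 30), (15, 0), (15, 1), (15, 14), (15, 15), (15, 16), (15, 17), (15, 30), (15, 31)]

Answer: yes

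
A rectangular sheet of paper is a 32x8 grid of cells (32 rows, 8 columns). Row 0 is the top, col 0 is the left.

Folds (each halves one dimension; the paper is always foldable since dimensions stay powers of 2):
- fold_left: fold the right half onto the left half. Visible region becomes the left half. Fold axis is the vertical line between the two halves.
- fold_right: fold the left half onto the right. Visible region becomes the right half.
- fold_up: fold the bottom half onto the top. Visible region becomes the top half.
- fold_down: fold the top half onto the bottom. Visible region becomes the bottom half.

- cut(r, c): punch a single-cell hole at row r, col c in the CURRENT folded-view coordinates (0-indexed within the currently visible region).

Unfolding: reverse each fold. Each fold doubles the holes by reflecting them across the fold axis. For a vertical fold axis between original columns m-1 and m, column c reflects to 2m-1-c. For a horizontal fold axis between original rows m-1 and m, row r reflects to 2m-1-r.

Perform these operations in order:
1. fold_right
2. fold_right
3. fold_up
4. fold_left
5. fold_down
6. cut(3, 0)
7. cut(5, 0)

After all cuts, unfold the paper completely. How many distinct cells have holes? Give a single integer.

Answer: 64

Derivation:
Op 1 fold_right: fold axis v@4; visible region now rows[0,32) x cols[4,8) = 32x4
Op 2 fold_right: fold axis v@6; visible region now rows[0,32) x cols[6,8) = 32x2
Op 3 fold_up: fold axis h@16; visible region now rows[0,16) x cols[6,8) = 16x2
Op 4 fold_left: fold axis v@7; visible region now rows[0,16) x cols[6,7) = 16x1
Op 5 fold_down: fold axis h@8; visible region now rows[8,16) x cols[6,7) = 8x1
Op 6 cut(3, 0): punch at orig (11,6); cuts so far [(11, 6)]; region rows[8,16) x cols[6,7) = 8x1
Op 7 cut(5, 0): punch at orig (13,6); cuts so far [(11, 6), (13, 6)]; region rows[8,16) x cols[6,7) = 8x1
Unfold 1 (reflect across h@8): 4 holes -> [(2, 6), (4, 6), (11, 6), (13, 6)]
Unfold 2 (reflect across v@7): 8 holes -> [(2, 6), (2, 7), (4, 6), (4, 7), (11, 6), (11, 7), (13, 6), (13, 7)]
Unfold 3 (reflect across h@16): 16 holes -> [(2, 6), (2, 7), (4, 6), (4, 7), (11, 6), (11, 7), (13, 6), (13, 7), (18, 6), (18, 7), (20, 6), (20, 7), (27, 6), (27, 7), (29, 6), (29, 7)]
Unfold 4 (reflect across v@6): 32 holes -> [(2, 4), (2, 5), (2, 6), (2, 7), (4, 4), (4, 5), (4, 6), (4, 7), (11, 4), (11, 5), (11, 6), (11, 7), (13, 4), (13, 5), (13, 6), (13, 7), (18, 4), (18, 5), (18, 6), (18, 7), (20, 4), (20, 5), (20, 6), (20, 7), (27, 4), (27, 5), (27, 6), (27, 7), (29, 4), (29, 5), (29, 6), (29, 7)]
Unfold 5 (reflect across v@4): 64 holes -> [(2, 0), (2, 1), (2, 2), (2, 3), (2, 4), (2, 5), (2, 6), (2, 7), (4, 0), (4, 1), (4, 2), (4, 3), (4, 4), (4, 5), (4, 6), (4, 7), (11, 0), (11, 1), (11, 2), (11, 3), (11, 4), (11, 5), (11, 6), (11, 7), (13, 0), (13, 1), (13, 2), (13, 3), (13, 4), (13, 5), (13, 6), (13, 7), (18, 0), (18, 1), (18, 2), (18, 3), (18, 4), (18, 5), (18, 6), (18, 7), (20, 0), (20, 1), (20, 2), (20, 3), (20, 4), (20, 5), (20, 6), (20, 7), (27, 0), (27, 1), (27, 2), (27, 3), (27, 4), (27, 5), (27, 6), (27, 7), (29, 0), (29, 1), (29, 2), (29, 3), (29, 4), (29, 5), (29, 6), (29, 7)]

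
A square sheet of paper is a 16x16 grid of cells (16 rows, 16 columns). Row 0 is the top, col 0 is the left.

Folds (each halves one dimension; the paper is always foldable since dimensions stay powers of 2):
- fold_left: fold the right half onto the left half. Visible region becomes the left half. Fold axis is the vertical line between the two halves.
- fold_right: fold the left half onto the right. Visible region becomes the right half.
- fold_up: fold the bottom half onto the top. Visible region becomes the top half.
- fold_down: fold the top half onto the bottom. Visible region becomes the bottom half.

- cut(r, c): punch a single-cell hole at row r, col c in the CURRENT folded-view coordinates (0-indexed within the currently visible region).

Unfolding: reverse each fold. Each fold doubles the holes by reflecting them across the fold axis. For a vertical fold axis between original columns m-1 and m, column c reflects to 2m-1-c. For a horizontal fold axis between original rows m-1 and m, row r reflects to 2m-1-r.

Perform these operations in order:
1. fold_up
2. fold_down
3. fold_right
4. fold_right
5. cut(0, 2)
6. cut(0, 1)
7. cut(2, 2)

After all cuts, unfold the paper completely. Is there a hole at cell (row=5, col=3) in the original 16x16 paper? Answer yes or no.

Op 1 fold_up: fold axis h@8; visible region now rows[0,8) x cols[0,16) = 8x16
Op 2 fold_down: fold axis h@4; visible region now rows[4,8) x cols[0,16) = 4x16
Op 3 fold_right: fold axis v@8; visible region now rows[4,8) x cols[8,16) = 4x8
Op 4 fold_right: fold axis v@12; visible region now rows[4,8) x cols[12,16) = 4x4
Op 5 cut(0, 2): punch at orig (4,14); cuts so far [(4, 14)]; region rows[4,8) x cols[12,16) = 4x4
Op 6 cut(0, 1): punch at orig (4,13); cuts so far [(4, 13), (4, 14)]; region rows[4,8) x cols[12,16) = 4x4
Op 7 cut(2, 2): punch at orig (6,14); cuts so far [(4, 13), (4, 14), (6, 14)]; region rows[4,8) x cols[12,16) = 4x4
Unfold 1 (reflect across v@12): 6 holes -> [(4, 9), (4, 10), (4, 13), (4, 14), (6, 9), (6, 14)]
Unfold 2 (reflect across v@8): 12 holes -> [(4, 1), (4, 2), (4, 5), (4, 6), (4, 9), (4, 10), (4, 13), (4, 14), (6, 1), (6, 6), (6, 9), (6, 14)]
Unfold 3 (reflect across h@4): 24 holes -> [(1, 1), (1, 6), (1, 9), (1, 14), (3, 1), (3, 2), (3, 5), (3, 6), (3, 9), (3, 10), (3, 13), (3, 14), (4, 1), (4, 2), (4, 5), (4, 6), (4, 9), (4, 10), (4, 13), (4, 14), (6, 1), (6, 6), (6, 9), (6, 14)]
Unfold 4 (reflect across h@8): 48 holes -> [(1, 1), (1, 6), (1, 9), (1, 14), (3, 1), (3, 2), (3, 5), (3, 6), (3, 9), (3, 10), (3, 13), (3, 14), (4, 1), (4, 2), (4, 5), (4, 6), (4, 9), (4, 10), (4, 13), (4, 14), (6, 1), (6, 6), (6, 9), (6, 14), (9, 1), (9, 6), (9, 9), (9, 14), (11, 1), (11, 2), (11, 5), (11, 6), (11, 9), (11, 10), (11, 13), (11, 14), (12, 1), (12, 2), (12, 5), (12, 6), (12, 9), (12, 10), (12, 13), (12, 14), (14, 1), (14, 6), (14, 9), (14, 14)]
Holes: [(1, 1), (1, 6), (1, 9), (1, 14), (3, 1), (3, 2), (3, 5), (3, 6), (3, 9), (3, 10), (3, 13), (3, 14), (4, 1), (4, 2), (4, 5), (4, 6), (4, 9), (4, 10), (4, 13), (4, 14), (6, 1), (6, 6), (6, 9), (6, 14), (9, 1), (9, 6), (9, 9), (9, 14), (11, 1), (11, 2), (11, 5), (11, 6), (11, 9), (11, 10), (11, 13), (11, 14), (12, 1), (12, 2), (12, 5), (12, 6), (12, 9), (12, 10), (12, 13), (12, 14), (14, 1), (14, 6), (14, 9), (14, 14)]

Answer: no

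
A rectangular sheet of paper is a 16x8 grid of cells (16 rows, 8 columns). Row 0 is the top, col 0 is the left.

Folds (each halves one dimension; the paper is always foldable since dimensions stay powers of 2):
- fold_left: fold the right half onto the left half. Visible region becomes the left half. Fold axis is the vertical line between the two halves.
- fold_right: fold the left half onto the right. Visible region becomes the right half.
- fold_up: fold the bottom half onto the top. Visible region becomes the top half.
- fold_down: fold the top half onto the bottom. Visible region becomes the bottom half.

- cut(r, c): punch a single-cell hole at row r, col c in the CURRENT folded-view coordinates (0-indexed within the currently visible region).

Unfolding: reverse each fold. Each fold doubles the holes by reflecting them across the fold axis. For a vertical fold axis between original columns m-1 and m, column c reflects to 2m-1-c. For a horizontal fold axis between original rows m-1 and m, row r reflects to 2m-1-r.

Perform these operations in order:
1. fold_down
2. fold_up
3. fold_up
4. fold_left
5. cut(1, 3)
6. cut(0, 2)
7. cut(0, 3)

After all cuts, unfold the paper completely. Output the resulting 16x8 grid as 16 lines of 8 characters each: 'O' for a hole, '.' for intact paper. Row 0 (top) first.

Answer: ..OOOO..
...OO...
...OO...
..OOOO..
..OOOO..
...OO...
...OO...
..OOOO..
..OOOO..
...OO...
...OO...
..OOOO..
..OOOO..
...OO...
...OO...
..OOOO..

Derivation:
Op 1 fold_down: fold axis h@8; visible region now rows[8,16) x cols[0,8) = 8x8
Op 2 fold_up: fold axis h@12; visible region now rows[8,12) x cols[0,8) = 4x8
Op 3 fold_up: fold axis h@10; visible region now rows[8,10) x cols[0,8) = 2x8
Op 4 fold_left: fold axis v@4; visible region now rows[8,10) x cols[0,4) = 2x4
Op 5 cut(1, 3): punch at orig (9,3); cuts so far [(9, 3)]; region rows[8,10) x cols[0,4) = 2x4
Op 6 cut(0, 2): punch at orig (8,2); cuts so far [(8, 2), (9, 3)]; region rows[8,10) x cols[0,4) = 2x4
Op 7 cut(0, 3): punch at orig (8,3); cuts so far [(8, 2), (8, 3), (9, 3)]; region rows[8,10) x cols[0,4) = 2x4
Unfold 1 (reflect across v@4): 6 holes -> [(8, 2), (8, 3), (8, 4), (8, 5), (9, 3), (9, 4)]
Unfold 2 (reflect across h@10): 12 holes -> [(8, 2), (8, 3), (8, 4), (8, 5), (9, 3), (9, 4), (10, 3), (10, 4), (11, 2), (11, 3), (11, 4), (11, 5)]
Unfold 3 (reflect across h@12): 24 holes -> [(8, 2), (8, 3), (8, 4), (8, 5), (9, 3), (9, 4), (10, 3), (10, 4), (11, 2), (11, 3), (11, 4), (11, 5), (12, 2), (12, 3), (12, 4), (12, 5), (13, 3), (13, 4), (14, 3), (14, 4), (15, 2), (15, 3), (15, 4), (15, 5)]
Unfold 4 (reflect across h@8): 48 holes -> [(0, 2), (0, 3), (0, 4), (0, 5), (1, 3), (1, 4), (2, 3), (2, 4), (3, 2), (3, 3), (3, 4), (3, 5), (4, 2), (4, 3), (4, 4), (4, 5), (5, 3), (5, 4), (6, 3), (6, 4), (7, 2), (7, 3), (7, 4), (7, 5), (8, 2), (8, 3), (8, 4), (8, 5), (9, 3), (9, 4), (10, 3), (10, 4), (11, 2), (11, 3), (11, 4), (11, 5), (12, 2), (12, 3), (12, 4), (12, 5), (13, 3), (13, 4), (14, 3), (14, 4), (15, 2), (15, 3), (15, 4), (15, 5)]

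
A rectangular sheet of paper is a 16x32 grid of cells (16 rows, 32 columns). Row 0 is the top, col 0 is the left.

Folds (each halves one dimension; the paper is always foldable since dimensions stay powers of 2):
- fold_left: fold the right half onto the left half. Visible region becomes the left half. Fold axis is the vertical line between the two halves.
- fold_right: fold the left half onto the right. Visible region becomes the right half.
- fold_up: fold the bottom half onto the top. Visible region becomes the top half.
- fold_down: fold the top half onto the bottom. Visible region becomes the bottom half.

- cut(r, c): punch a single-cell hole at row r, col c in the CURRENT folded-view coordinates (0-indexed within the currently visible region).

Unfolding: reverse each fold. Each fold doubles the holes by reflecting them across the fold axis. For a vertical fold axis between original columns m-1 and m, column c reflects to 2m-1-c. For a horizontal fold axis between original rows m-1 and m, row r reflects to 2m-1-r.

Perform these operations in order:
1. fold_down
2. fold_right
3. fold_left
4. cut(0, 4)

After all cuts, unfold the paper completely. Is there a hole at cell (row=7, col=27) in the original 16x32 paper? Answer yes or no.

Answer: yes

Derivation:
Op 1 fold_down: fold axis h@8; visible region now rows[8,16) x cols[0,32) = 8x32
Op 2 fold_right: fold axis v@16; visible region now rows[8,16) x cols[16,32) = 8x16
Op 3 fold_left: fold axis v@24; visible region now rows[8,16) x cols[16,24) = 8x8
Op 4 cut(0, 4): punch at orig (8,20); cuts so far [(8, 20)]; region rows[8,16) x cols[16,24) = 8x8
Unfold 1 (reflect across v@24): 2 holes -> [(8, 20), (8, 27)]
Unfold 2 (reflect across v@16): 4 holes -> [(8, 4), (8, 11), (8, 20), (8, 27)]
Unfold 3 (reflect across h@8): 8 holes -> [(7, 4), (7, 11), (7, 20), (7, 27), (8, 4), (8, 11), (8, 20), (8, 27)]
Holes: [(7, 4), (7, 11), (7, 20), (7, 27), (8, 4), (8, 11), (8, 20), (8, 27)]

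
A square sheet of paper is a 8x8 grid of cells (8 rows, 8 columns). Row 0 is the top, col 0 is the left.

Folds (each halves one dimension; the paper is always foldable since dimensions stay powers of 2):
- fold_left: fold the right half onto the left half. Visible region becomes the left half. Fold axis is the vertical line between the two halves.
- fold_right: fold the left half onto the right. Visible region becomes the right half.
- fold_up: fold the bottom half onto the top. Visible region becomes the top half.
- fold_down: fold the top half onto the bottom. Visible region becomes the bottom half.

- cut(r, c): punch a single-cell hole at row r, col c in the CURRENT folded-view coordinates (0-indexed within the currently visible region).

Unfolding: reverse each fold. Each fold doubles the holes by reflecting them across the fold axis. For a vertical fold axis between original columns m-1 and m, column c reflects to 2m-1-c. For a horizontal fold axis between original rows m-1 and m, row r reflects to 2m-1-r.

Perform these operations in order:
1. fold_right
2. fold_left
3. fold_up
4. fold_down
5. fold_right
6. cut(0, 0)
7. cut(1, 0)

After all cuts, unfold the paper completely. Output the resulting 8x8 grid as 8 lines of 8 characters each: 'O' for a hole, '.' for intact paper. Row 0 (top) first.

Answer: OOOOOOOO
OOOOOOOO
OOOOOOOO
OOOOOOOO
OOOOOOOO
OOOOOOOO
OOOOOOOO
OOOOOOOO

Derivation:
Op 1 fold_right: fold axis v@4; visible region now rows[0,8) x cols[4,8) = 8x4
Op 2 fold_left: fold axis v@6; visible region now rows[0,8) x cols[4,6) = 8x2
Op 3 fold_up: fold axis h@4; visible region now rows[0,4) x cols[4,6) = 4x2
Op 4 fold_down: fold axis h@2; visible region now rows[2,4) x cols[4,6) = 2x2
Op 5 fold_right: fold axis v@5; visible region now rows[2,4) x cols[5,6) = 2x1
Op 6 cut(0, 0): punch at orig (2,5); cuts so far [(2, 5)]; region rows[2,4) x cols[5,6) = 2x1
Op 7 cut(1, 0): punch at orig (3,5); cuts so far [(2, 5), (3, 5)]; region rows[2,4) x cols[5,6) = 2x1
Unfold 1 (reflect across v@5): 4 holes -> [(2, 4), (2, 5), (3, 4), (3, 5)]
Unfold 2 (reflect across h@2): 8 holes -> [(0, 4), (0, 5), (1, 4), (1, 5), (2, 4), (2, 5), (3, 4), (3, 5)]
Unfold 3 (reflect across h@4): 16 holes -> [(0, 4), (0, 5), (1, 4), (1, 5), (2, 4), (2, 5), (3, 4), (3, 5), (4, 4), (4, 5), (5, 4), (5, 5), (6, 4), (6, 5), (7, 4), (7, 5)]
Unfold 4 (reflect across v@6): 32 holes -> [(0, 4), (0, 5), (0, 6), (0, 7), (1, 4), (1, 5), (1, 6), (1, 7), (2, 4), (2, 5), (2, 6), (2, 7), (3, 4), (3, 5), (3, 6), (3, 7), (4, 4), (4, 5), (4, 6), (4, 7), (5, 4), (5, 5), (5, 6), (5, 7), (6, 4), (6, 5), (6, 6), (6, 7), (7, 4), (7, 5), (7, 6), (7, 7)]
Unfold 5 (reflect across v@4): 64 holes -> [(0, 0), (0, 1), (0, 2), (0, 3), (0, 4), (0, 5), (0, 6), (0, 7), (1, 0), (1, 1), (1, 2), (1, 3), (1, 4), (1, 5), (1, 6), (1, 7), (2, 0), (2, 1), (2, 2), (2, 3), (2, 4), (2, 5), (2, 6), (2, 7), (3, 0), (3, 1), (3, 2), (3, 3), (3, 4), (3, 5), (3, 6), (3, 7), (4, 0), (4, 1), (4, 2), (4, 3), (4, 4), (4, 5), (4, 6), (4, 7), (5, 0), (5, 1), (5, 2), (5, 3), (5, 4), (5, 5), (5, 6), (5, 7), (6, 0), (6, 1), (6, 2), (6, 3), (6, 4), (6, 5), (6, 6), (6, 7), (7, 0), (7, 1), (7, 2), (7, 3), (7, 4), (7, 5), (7, 6), (7, 7)]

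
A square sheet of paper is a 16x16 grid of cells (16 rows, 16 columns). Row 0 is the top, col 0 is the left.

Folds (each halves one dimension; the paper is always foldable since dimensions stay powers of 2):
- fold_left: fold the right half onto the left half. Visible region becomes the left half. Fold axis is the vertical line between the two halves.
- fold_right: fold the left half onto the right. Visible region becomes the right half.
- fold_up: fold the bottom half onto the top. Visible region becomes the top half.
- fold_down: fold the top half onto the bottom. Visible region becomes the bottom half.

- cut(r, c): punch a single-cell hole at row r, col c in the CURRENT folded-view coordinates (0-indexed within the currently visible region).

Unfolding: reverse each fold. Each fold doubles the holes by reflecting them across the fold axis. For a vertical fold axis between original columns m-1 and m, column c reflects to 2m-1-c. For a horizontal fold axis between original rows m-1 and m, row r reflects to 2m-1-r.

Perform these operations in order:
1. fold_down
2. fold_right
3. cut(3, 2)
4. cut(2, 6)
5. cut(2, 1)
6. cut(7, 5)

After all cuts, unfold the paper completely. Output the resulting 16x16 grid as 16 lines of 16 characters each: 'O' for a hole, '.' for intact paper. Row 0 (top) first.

Answer: ..O..........O..
................
................
................
.....O....O.....
.O....O..O....O.
................
................
................
................
.O....O..O....O.
.....O....O.....
................
................
................
..O..........O..

Derivation:
Op 1 fold_down: fold axis h@8; visible region now rows[8,16) x cols[0,16) = 8x16
Op 2 fold_right: fold axis v@8; visible region now rows[8,16) x cols[8,16) = 8x8
Op 3 cut(3, 2): punch at orig (11,10); cuts so far [(11, 10)]; region rows[8,16) x cols[8,16) = 8x8
Op 4 cut(2, 6): punch at orig (10,14); cuts so far [(10, 14), (11, 10)]; region rows[8,16) x cols[8,16) = 8x8
Op 5 cut(2, 1): punch at orig (10,9); cuts so far [(10, 9), (10, 14), (11, 10)]; region rows[8,16) x cols[8,16) = 8x8
Op 6 cut(7, 5): punch at orig (15,13); cuts so far [(10, 9), (10, 14), (11, 10), (15, 13)]; region rows[8,16) x cols[8,16) = 8x8
Unfold 1 (reflect across v@8): 8 holes -> [(10, 1), (10, 6), (10, 9), (10, 14), (11, 5), (11, 10), (15, 2), (15, 13)]
Unfold 2 (reflect across h@8): 16 holes -> [(0, 2), (0, 13), (4, 5), (4, 10), (5, 1), (5, 6), (5, 9), (5, 14), (10, 1), (10, 6), (10, 9), (10, 14), (11, 5), (11, 10), (15, 2), (15, 13)]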